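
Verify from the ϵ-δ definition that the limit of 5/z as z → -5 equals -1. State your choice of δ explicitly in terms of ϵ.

Let ϵ > 0. We seek δ > 0 such that 0 < |z + 5| < δ implies |5/z + 1| < ϵ.
|5/z + 1| = 5·|-5 − z|/(5·|z|) = 5|z + 5|/(5|z|).
Require δ ≤ 5/2 so that |z| > 5 − 5/2 = 5/2, hence 5|z| > 25/2.
Then |5/z + 1| < 5|z + 5|/(25/2), which is < ϵ when |z + 5| < (5/2)ϵ.
Take δ = min(5/2, (5/2)ϵ). Then 0 < |z + 5| < δ gives both |z + 5| < 5/2 and |z + 5| < (5/2)ϵ, so |5/z + 1| < ϵ.

δ = min(5/2, (5/2)ϵ)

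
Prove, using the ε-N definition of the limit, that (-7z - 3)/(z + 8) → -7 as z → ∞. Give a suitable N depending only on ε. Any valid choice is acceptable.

N = 53/ε

Let ε > 0 be given. We seek N > 0 such that z > N implies |(-7z - 3)/(z + 8) + 7| < ε.
(-7z - 3)/(z + 8) + 7 = ((-7z - 3) − (-7)(z + 8)) / ((z + 8)) = 53/((z + 8)).
For z > 0 we have z + 8 > z, so |(-7z - 3)/(z + 8) + 7| = 53/((z + 8)) < 53/(z) = 53/z.
Thus |(-7z - 3)/(z + 8) + 7| < ε whenever z > 53/ε.
Take N = 53/ε. If z > N then |(-7z - 3)/(z + 8) + 7| < 53/z < ε.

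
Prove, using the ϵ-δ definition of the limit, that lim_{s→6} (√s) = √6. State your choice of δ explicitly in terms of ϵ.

δ = min(6, √6·ϵ)

Let ϵ > 0. We want δ > 0 such that 0 < |s − 6| < δ implies |√s − √6| < ϵ.
Rationalise: √s − √6 = (s − 6)/(√s + √6), so |√s − √6| = |s − 6|/(√s + √6).
Restrict δ ≤ 6 so that |s − 6| < 6 forces s > 0, and then √s + √6 > √6.
Hence |√s − √6| < |s − 6|/√6, which is < ϵ once |s − 6| < √6·ϵ.
Take δ = min(6, √6·ϵ). If 0 < |s − 6| < δ then s > 0 and |√s − √6| < |s − 6|/√6 < ϵ.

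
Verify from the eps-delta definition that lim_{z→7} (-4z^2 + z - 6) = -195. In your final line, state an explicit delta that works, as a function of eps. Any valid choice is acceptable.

Fix eps > 0. We want delta > 0 such that 0 < |z − 7| < delta implies |(-4z^2 + z - 6) + 195| < eps.
(-4z^2 + z - 6) + 195 = -4z^2 + z + 189 = (z − 7)(-4z - 27).
So |(-4z^2 + z - 6) + 195| = |z − 7|·|-4z - 27|.
Assume first that |z − 7| < 1, so |z| < 8. Then |-4z - 27| ≤ 4·8 + 27 = 59.
Hence |(-4z^2 + z - 6) + 195| ≤ 59|z − 7| < eps provided |z − 7| < eps/59.
Take delta = min(1, eps/59). Then 0 < |z − 7| < delta gives both |z − 7| < 1 and |z − 7| < eps/59, so |(-4z^2 + z - 6) + 195| < eps.

delta = min(1, eps/59)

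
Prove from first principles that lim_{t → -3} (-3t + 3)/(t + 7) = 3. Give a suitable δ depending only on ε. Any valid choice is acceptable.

δ = min(2, (1/3)ε)

Fix ε > 0. We want δ > 0 with 0 < |t + 3| < δ ⇒ |(-3t + 3)/(t + 7) − 3| < ε.
Combining over a common denominator, (-3t + 3)/(t + 7) − 3 = [(-3t + 3)·4 − 12·(t + 7)] / [4·(t + 7)] = -24(t + 3) / (4(t + 7)).
So |(-3t + 3)/(t + 7) − 3| = 24|t + 3| / (4·|t + 7|).
Require δ ≤ 2, so |t + 7| ≥ |4| − |t + 3| > 4 − 2 = 2.
Hence |(-3t + 3)/(t + 7) − 3| < 24|t + 3|/(4·2) = 3|t + 3|, which is < ε once |t + 3| < (1/3)ε.
Take δ = min(2, (1/3)ε). Then 0 < |t + 3| < δ forces both bounds, so |(-3t + 3)/(t + 7) − 3| < ε.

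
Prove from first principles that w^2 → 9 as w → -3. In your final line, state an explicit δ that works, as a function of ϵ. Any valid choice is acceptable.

δ = min(1, ϵ/7)

Let ϵ > 0. We seek δ > 0 with 0 < |w + 3| < δ ⇒ |w^2 − 9| < ϵ.
Factor: w^2 − 9 = (w + 3)(w - 3), so |w^2 − 9| = |w + 3|·|w - 3|.
Impose δ ≤ 1 so that |w| < 4; then |w - 3| ≤ 7.
Hence |w^2 − 9| ≤ 7|w + 3|, which is < ϵ once |w + 3| < ϵ/7.
Take δ = min(1, ϵ/7). If 0 < |w + 3| < δ then both bounds hold and |w^2 − 9| ≤ 7|w + 3| < 7·(ϵ/7) = ϵ.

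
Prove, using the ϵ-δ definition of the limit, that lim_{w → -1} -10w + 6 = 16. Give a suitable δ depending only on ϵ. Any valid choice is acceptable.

δ = ϵ/10

Let ϵ > 0 be given. We need δ > 0 so that 0 < |w + 1| < δ implies |(-10w + 6) − 16| < ϵ.
Since (-10w + 6) − 16 = -10(w + 1), we have |(-10w + 6) − 16| = 10|w + 1|.
So 10|w + 1| < ϵ exactly when |w + 1| < ϵ/10.
Take δ = ϵ/10. If 0 < |w + 1| < δ then |(-10w + 6) − 16| = 10|w + 1| < 10·(ϵ/10) = ϵ.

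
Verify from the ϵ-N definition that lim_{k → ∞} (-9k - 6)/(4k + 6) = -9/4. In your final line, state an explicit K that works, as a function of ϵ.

K = (15/8)/ϵ

Let ϵ > 0. For k ≥ 1, |(-9k - 6)/(4k + 6) + 9/4| = |30|/(4(4k + 6)) = 30/(4(4k + 6)).
Since 4k + 6 ≥ 4k for k ≥ 1, this is ≤ 30/(4·4k) = (15/8)/k.
So |(-9k - 6)/(4k + 6) + 9/4| < ϵ whenever k > (15/8)/ϵ.
Take K = (15/8)/ϵ. If k > K then |(-9k - 6)/(4k + 6) + 9/4| ≤ (15/8)/k < ϵ.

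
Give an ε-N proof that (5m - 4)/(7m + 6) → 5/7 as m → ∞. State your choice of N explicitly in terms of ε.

N = (58/49)/ε

Let ε > 0 be given. For m ≥ 1, |(5m - 4)/(7m + 6) − (5/7)| = |-58|/(7(7m + 6)) = 58/(7(7m + 6)).
Since 7m + 6 ≥ 7m for m ≥ 1, this is ≤ 58/(7·7m) = (58/49)/m.
So |(5m - 4)/(7m + 6) − (5/7)| < ε whenever m > (58/49)/ε.
Take N = (58/49)/ε. If m > N then |(5m - 4)/(7m + 6) − (5/7)| ≤ (58/49)/m < ε.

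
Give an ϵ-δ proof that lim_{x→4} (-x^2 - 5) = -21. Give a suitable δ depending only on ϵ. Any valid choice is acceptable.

Fix ϵ > 0. We want δ > 0 such that 0 < |x − 4| < δ implies |(-x^2 - 5) + 21| < ϵ.
(-x^2 - 5) + 21 = -x^2 + 16 = (x − 4)(-x - 4).
So |(-x^2 - 5) + 21| = |x − 4|·|-x - 4|.
Require δ ≤ 1. Then |x − 4| < 1 gives |x| < 5, and by the triangle inequality |-x - 4| ≤ 5 + 4 = 9.
Hence |(-x^2 - 5) + 21| ≤ 9|x − 4| < ϵ provided |x − 4| < ϵ/9.
Take δ = min(1, ϵ/9). Then 0 < |x − 4| < δ gives both |x − 4| < 1 and |x − 4| < ϵ/9, so |(-x^2 - 5) + 21| < ϵ.

δ = min(1, ϵ/9)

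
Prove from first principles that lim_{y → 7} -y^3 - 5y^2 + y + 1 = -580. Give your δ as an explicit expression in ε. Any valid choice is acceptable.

δ = min(1, ε/243)

Let ε > 0. We want δ > 0 such that 0 < |y − 7| < δ implies |(-y^3 - 5y^2 + y + 1) + 580| < ε.
(-y^3 - 5y^2 + y + 1) + 580 = -y^3 - 5y^2 + y + 581 = (y − 7)(-y^2 - 12y - 83).
So |(-y^3 - 5y^2 + y + 1) + 580| = |y − 7|·|-y^2 - 12y - 83|.
Assume first that |y − 7| < 1, so |y| < 8. Then |-y^2 - 12y - 83| ≤ 8^2 + 12·8 + 83 = 243.
Hence |(-y^3 - 5y^2 + y + 1) + 580| ≤ 243|y − 7| < ε provided |y − 7| < ε/243.
Take δ = min(1, ε/243). Then 0 < |y − 7| < δ gives both |y − 7| < 1 and |y − 7| < ε/243, so |(-y^3 - 5y^2 + y + 1) + 580| < ε.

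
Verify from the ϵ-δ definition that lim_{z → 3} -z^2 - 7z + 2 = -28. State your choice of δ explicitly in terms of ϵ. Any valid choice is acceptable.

δ = min(2, ϵ/15)

Fix ϵ > 0. We want δ > 0 such that 0 < |z − 3| < δ implies |(-z^2 - 7z + 2) + 28| < ϵ.
(-z^2 - 7z + 2) + 28 = -z^2 - 7z + 30 = (z − 3)(-z - 10).
So |(-z^2 - 7z + 2) + 28| = |z − 3|·|-z - 10|.
Require δ ≤ 2. Then |z − 3| < 2 gives |z| < 5, and by the triangle inequality |-z - 10| ≤ 5 + 10 = 15.
Hence |(-z^2 - 7z + 2) + 28| ≤ 15|z − 3| < ϵ provided |z − 3| < ϵ/15.
Choosing δ = min(2, ϵ/15) ensures both conditions, hence |(-z^2 - 7z + 2) + 28| < ϵ.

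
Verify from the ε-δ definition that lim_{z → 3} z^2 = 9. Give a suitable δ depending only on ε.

Let ε > 0. We seek δ > 0 with 0 < |z − 3| < δ ⇒ |z^2 − 9| < ε.
Factor: z^2 − 9 = (z − 3)(z + 3), so |z^2 − 9| = |z − 3|·|z + 3|.
Impose δ ≤ 2 so that |z| < 5; then |z + 3| ≤ 8.
Hence |z^2 − 9| ≤ 8|z − 3|, which is < ε once |z − 3| < ε/8.
Take δ = min(2, ε/8). If 0 < |z − 3| < δ then both bounds hold and |z^2 − 9| ≤ 8|z − 3| < 8·(ε/8) = ε.

δ = min(2, ε/8)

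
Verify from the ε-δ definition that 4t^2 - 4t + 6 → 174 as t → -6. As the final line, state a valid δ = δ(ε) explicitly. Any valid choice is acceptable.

δ = min(1, ε/56)

Let ε > 0 be given. We want δ > 0 such that 0 < |t + 6| < δ implies |(4t^2 - 4t + 6) − 174| < ε.
(4t^2 - 4t + 6) − 174 = 4t^2 - 4t - 168 = (t + 6)(4t - 28).
So |(4t^2 - 4t + 6) − 174| = |t + 6|·|4t - 28|.
Assume first that |t + 6| < 1, so |t| < 7. Then |4t - 28| ≤ 4·7 + 28 = 56.
Hence |(4t^2 - 4t + 6) − 174| ≤ 56|t + 6| < ε provided |t + 6| < ε/56.
Take δ = min(1, ε/56). Then 0 < |t + 6| < δ gives both |t + 6| < 1 and |t + 6| < ε/56, so |(4t^2 - 4t + 6) − 174| < ε.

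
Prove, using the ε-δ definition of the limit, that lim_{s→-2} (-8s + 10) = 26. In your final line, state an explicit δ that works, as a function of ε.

δ = ε/8

Let ε > 0. We need δ > 0 so that 0 < |s + 2| < δ implies |(-8s + 10) − 26| < ε.
Since (-8s + 10) − 26 = -8(s + 2), we have |(-8s + 10) − 26| = 8|s + 2|.
Thus it suffices that |s + 2| < ε/8.
Take δ = ε/8. If 0 < |s + 2| < δ then |(-8s + 10) − 26| = 8|s + 2| < 8·(ε/8) = ε.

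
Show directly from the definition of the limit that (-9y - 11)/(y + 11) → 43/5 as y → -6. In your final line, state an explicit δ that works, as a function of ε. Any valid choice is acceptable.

δ = min(5/2, (25/176)ε)

Fix ε > 0. We want δ > 0 with 0 < |y + 6| < δ ⇒ |(-9y - 11)/(y + 11) − (43/5)| < ε.
Combining over a common denominator, (-9y - 11)/(y + 11) − (43/5) = [(-9y - 11)·5 − 43·(y + 11)] / [5·(y + 11)] = -88(y + 6) / (5(y + 11)).
So |(-9y - 11)/(y + 11) − (43/5)| = 88|y + 6| / (5·|y + 11|).
Require δ ≤ 5/2, so |y + 11| ≥ |5| − |y + 6| > 5 − 5/2 = 5/2.
Hence |(-9y - 11)/(y + 11) − (43/5)| < 88|y + 6|/(5·(5/2)) = (176/25)|y + 6|, which is < ε once |y + 6| < (25/176)ε.
Take δ = min(5/2, (25/176)ε). Then 0 < |y + 6| < δ forces both bounds, so |(-9y - 11)/(y + 11) − (43/5)| < ε.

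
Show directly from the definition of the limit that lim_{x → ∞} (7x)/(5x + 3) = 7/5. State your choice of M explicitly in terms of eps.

Let eps > 0. We seek M > 0 such that x > M implies |(7x)/(5x + 3) − (7/5)| < eps.
(7x)/(5x + 3) − (7/5) = (5(7x) − 7(5x + 3)) / (5(5x + 3)) = -21/(5(5x + 3)).
For x > 0 we have 5x + 3 > 5x, so |(7x)/(5x + 3) − (7/5)| = 21/(5(5x + 3)) < 21/(5·5x) = (21/25)/x.
Thus |(7x)/(5x + 3) − (7/5)| < eps whenever x > (21/25)/eps.
Take M = (21/25)/eps. If x > M then |(7x)/(5x + 3) − (7/5)| < (21/25)/x < eps.

M = (21/25)/eps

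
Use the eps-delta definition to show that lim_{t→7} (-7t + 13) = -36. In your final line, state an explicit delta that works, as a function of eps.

delta = eps/7

Fix eps > 0. We need delta > 0 so that 0 < |t − 7| < delta implies |(-7t + 13) + 36| < eps.
Since (-7t + 13) + 36 = -7(t − 7), we have |(-7t + 13) + 36| = 7|t − 7|.
So 7|t − 7| < eps exactly when |t − 7| < eps/7.
Take delta = eps/7. If 0 < |t − 7| < delta then |(-7t + 13) + 36| = 7|t − 7| < 7·(eps/7) = eps.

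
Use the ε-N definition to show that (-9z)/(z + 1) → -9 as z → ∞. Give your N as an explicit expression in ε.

Suppose ε > 0. We seek N > 0 such that z > N implies |(-9z)/(z + 1) + 9| < ε.
(-9z)/(z + 1) + 9 = ((-9z) − (-9)(z + 1)) / ((z + 1)) = 9/((z + 1)).
For z > 0 we have z + 1 > z, so |(-9z)/(z + 1) + 9| = 9/((z + 1)) < 9/(z) = 9/z.
Thus |(-9z)/(z + 1) + 9| < ε whenever z > 9/ε.
Take N = 9/ε. If z > N then |(-9z)/(z + 1) + 9| < 9/z < ε.

N = 9/ε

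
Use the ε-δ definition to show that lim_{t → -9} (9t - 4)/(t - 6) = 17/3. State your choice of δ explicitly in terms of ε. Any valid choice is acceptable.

Let ε > 0 be given. We want δ > 0 with 0 < |t + 9| < δ ⇒ |(9t - 4)/(t - 6) − (17/3)| < ε.
Combining over a common denominator, (9t - 4)/(t - 6) − (17/3) = [(9t - 4)·(-15) − (-85)·(t - 6)] / [(-15)·(t - 6)] = -50(t + 9) / ((-15)(t - 6)).
So |(9t - 4)/(t - 6) − (17/3)| = 50|t + 9| / (15·|t − 6|).
Require δ ≤ 15/2, so |t − 6| ≥ |-15| − |t + 9| > 15 − 15/2 = 15/2.
Hence |(9t - 4)/(t - 6) − (17/3)| < 50|t + 9|/(15·(15/2)) = (4/9)|t + 9|, which is < ε once |t + 9| < (9/4)ε.
Take δ = min(15/2, (9/4)ε). Then 0 < |t + 9| < δ forces both bounds, so |(9t - 4)/(t - 6) − (17/3)| < ε.

δ = min(15/2, (9/4)ε)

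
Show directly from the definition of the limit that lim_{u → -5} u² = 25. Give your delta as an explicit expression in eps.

Fix eps > 0. We seek delta > 0 with 0 < |u + 5| < delta ⇒ |u² − 25| < eps.
Factor: u² − 25 = (u + 5)(u - 5), so |u² − 25| = |u + 5|·|u - 5|.
Impose delta ≤ 1 so that |u| < 6; then |u - 5| ≤ 11.
Hence |u² − 25| ≤ 11|u + 5|, which is < eps once |u + 5| < eps/11.
Take delta = min(1, eps/11). If 0 < |u + 5| < delta then both bounds hold and |u² − 25| ≤ 11|u + 5| < 11·(eps/11) = eps.

delta = min(1, eps/11)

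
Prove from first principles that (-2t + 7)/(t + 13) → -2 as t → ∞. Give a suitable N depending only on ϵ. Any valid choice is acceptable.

N = 33/ϵ

Let ϵ > 0 be given. We seek N > 0 such that t > N implies |(-2t + 7)/(t + 13) + 2| < ϵ.
(-2t + 7)/(t + 13) + 2 = ((-2t + 7) − (-2)(t + 13)) / ((t + 13)) = 33/((t + 13)).
For t > 0 we have t + 13 > t, so |(-2t + 7)/(t + 13) + 2| = 33/((t + 13)) < 33/(t) = 33/t.
Thus |(-2t + 7)/(t + 13) + 2| < ϵ whenever t > 33/ϵ.
Take N = 33/ϵ. If t > N then |(-2t + 7)/(t + 13) + 2| < 33/t < ϵ.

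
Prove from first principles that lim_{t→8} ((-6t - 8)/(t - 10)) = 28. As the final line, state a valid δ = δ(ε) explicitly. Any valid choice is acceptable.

δ = min(1, (1/34)ε)

Let ε > 0 be given. We want δ > 0 with 0 < |t − 8| < δ ⇒ |(-6t - 8)/(t - 10) − 28| < ε.
Combining over a common denominator, (-6t - 8)/(t - 10) − 28 = [(-6t - 8)·(-2) − (-56)·(t - 10)] / [(-2)·(t - 10)] = 68(t − 8) / ((-2)(t - 10)).
So |(-6t - 8)/(t - 10) − 28| = 68|t − 8| / (2·|t − 10|).
Require δ ≤ 1, so |t − 10| ≥ |-2| − |t − 8| > 2 − 1 = 1.
Hence |(-6t - 8)/(t - 10) − 28| < 68|t − 8|/(2·1) = 34|t − 8|, which is < ε once |t − 8| < (1/34)ε.
Take δ = min(1, (1/34)ε). Then 0 < |t − 8| < δ forces both bounds, so |(-6t - 8)/(t - 10) − 28| < ε.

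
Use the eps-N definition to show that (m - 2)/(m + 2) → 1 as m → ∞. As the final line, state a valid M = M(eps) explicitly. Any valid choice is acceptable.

Fix eps > 0. For m ≥ 1, |(m - 2)/(m + 2) − 1| = |-4|/((m + 2)) = 4/((m + 2)).
Since m + 2 ≥ m for m ≥ 1, this is ≤ 4/(m) = 4/m.
So |(m - 2)/(m + 2) − 1| < eps whenever m > 4/eps.
Take M = 4/eps. If m > M then |(m - 2)/(m + 2) − 1| ≤ 4/m < eps.

M = 4/eps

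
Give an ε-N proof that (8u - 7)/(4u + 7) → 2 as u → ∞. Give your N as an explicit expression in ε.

N = (21/4)/ε

Let ε > 0 be given. We seek N > 0 such that u > N implies |(8u - 7)/(4u + 7) − 2| < ε.
(8u - 7)/(4u + 7) − 2 = (4(8u - 7) − 8(4u + 7)) / (4(4u + 7)) = -84/(4(4u + 7)).
For u > 0 we have 4u + 7 > 4u, so |(8u - 7)/(4u + 7) − 2| = 84/(4(4u + 7)) < 84/(4·4u) = (21/4)/u.
Thus |(8u - 7)/(4u + 7) − 2| < ε whenever u > (21/4)/ε.
Take N = (21/4)/ε. If u > N then |(8u - 7)/(4u + 7) − 2| < (21/4)/u < ε.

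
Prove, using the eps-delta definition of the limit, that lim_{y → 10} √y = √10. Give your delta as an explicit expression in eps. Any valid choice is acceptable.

Fix eps > 0. We want delta > 0 such that 0 < |y − 10| < delta implies |√y − √10| < eps.
Rationalise: √y − √10 = (y − 10)/(√y + √10), so |√y − √10| = |y − 10|/(√y + √10).
Restrict delta ≤ 10 so that |y − 10| < 10 forces y > 0, and then √y + √10 > √10.
Hence |√y − √10| < |y − 10|/√10, which is < eps once |y − 10| < √10·eps.
Take delta = min(10, √10·eps). If 0 < |y − 10| < delta then y > 0 and |√y − √10| < |y − 10|/√10 < eps.

delta = min(10, √10·eps)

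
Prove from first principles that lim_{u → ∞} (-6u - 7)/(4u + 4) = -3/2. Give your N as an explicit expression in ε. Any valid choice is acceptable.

N = (1/4)/ε

Let ε > 0 be given. We seek N > 0 such that u > N implies |(-6u - 7)/(4u + 4) + 3/2| < ε.
(-6u - 7)/(4u + 4) + 3/2 = (4(-6u - 7) − (-6)(4u + 4)) / (4(4u + 4)) = -4/(4(4u + 4)).
For u > 0 we have 4u + 4 > 4u, so |(-6u - 7)/(4u + 4) + 3/2| = 4/(4(4u + 4)) < 4/(4·4u) = (1/4)/u.
Thus |(-6u - 7)/(4u + 4) + 3/2| < ε whenever u > (1/4)/ε.
Take N = (1/4)/ε. If u > N then |(-6u - 7)/(4u + 4) + 3/2| < (1/4)/u < ε.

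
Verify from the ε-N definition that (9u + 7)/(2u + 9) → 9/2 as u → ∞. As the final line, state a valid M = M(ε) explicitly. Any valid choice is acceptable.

M = (67/4)/ε

Fix ε > 0. We seek M > 0 such that u > M implies |(9u + 7)/(2u + 9) − (9/2)| < ε.
(9u + 7)/(2u + 9) − (9/2) = (2(9u + 7) − 9(2u + 9)) / (2(2u + 9)) = -67/(2(2u + 9)).
For u > 0 we have 2u + 9 > 2u, so |(9u + 7)/(2u + 9) − (9/2)| = 67/(2(2u + 9)) < 67/(2·2u) = (67/4)/u.
Thus |(9u + 7)/(2u + 9) − (9/2)| < ε whenever u > (67/4)/ε.
Take M = (67/4)/ε. If u > M then |(9u + 7)/(2u + 9) − (9/2)| < (67/4)/u < ε.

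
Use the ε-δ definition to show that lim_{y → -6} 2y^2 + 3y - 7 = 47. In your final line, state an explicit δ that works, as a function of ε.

Fix ε > 0. We want δ > 0 such that 0 < |y + 6| < δ implies |(2y^2 + 3y - 7) − 47| < ε.
(2y^2 + 3y - 7) − 47 = 2y^2 + 3y - 54 = (y + 6)(2y - 9).
So |(2y^2 + 3y - 7) − 47| = |y + 6|·|2y - 9|.
Require δ ≤ 1. Then |y + 6| < 1 gives |y| < 7, and by the triangle inequality |2y - 9| ≤ 2·7 + 9 = 23.
Hence |(2y^2 + 3y - 7) − 47| ≤ 23|y + 6| < ε provided |y + 6| < ε/23.
Choosing δ = min(1, ε/23) ensures both conditions, hence |(2y^2 + 3y - 7) − 47| < ε.

δ = min(1, ε/23)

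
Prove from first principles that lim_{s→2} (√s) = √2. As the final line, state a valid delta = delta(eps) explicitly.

Suppose eps > 0. We want delta > 0 such that 0 < |s − 2| < delta implies |√s − √2| < eps.
Multiplying by the conjugate, |√s − √2| = |s − 2|/(√s + √2).
Restrict delta ≤ 2 so that |s − 2| < 2 forces s > 0, and then √s + √2 > √2.
Hence |√s − √2| < |s − 2|/√2, which is < eps once |s − 2| < √2·eps.
Take delta = min(2, √2·eps). If 0 < |s − 2| < delta then s > 0 and |√s − √2| < |s − 2|/√2 < eps.

delta = min(2, √2·eps)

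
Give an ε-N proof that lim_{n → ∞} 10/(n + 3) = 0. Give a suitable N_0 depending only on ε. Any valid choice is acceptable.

N_0 = 10/ε

Fix ε > 0. For n ≥ 1, |10/(n + 3) − 0| = 10/(n + 3) ≤ 10/n.
We need 10/n < ε, i.e. n > 10/ε.
Take N_0 = 10/ε. If n > N_0 then |10/(n + 3)| ≤ 10/n < ε.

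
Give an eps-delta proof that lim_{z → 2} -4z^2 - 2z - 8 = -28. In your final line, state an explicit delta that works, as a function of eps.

delta = min(1, eps/22)

Let eps > 0 be given. We want delta > 0 such that 0 < |z − 2| < delta implies |(-4z^2 - 2z - 8) + 28| < eps.
(-4z^2 - 2z - 8) + 28 = -4z^2 - 2z + 20 = (z − 2)(-4z - 10).
So |(-4z^2 - 2z - 8) + 28| = |z − 2|·|-4z - 10|.
Require delta ≤ 1. Then |z − 2| < 1 gives |z| < 3, and by the triangle inequality |-4z - 10| ≤ 4·3 + 10 = 22.
Hence |(-4z^2 - 2z - 8) + 28| ≤ 22|z − 2| < eps provided |z − 2| < eps/22.
Choosing delta = min(1, eps/22) ensures both conditions, hence |(-4z^2 - 2z - 8) + 28| < eps.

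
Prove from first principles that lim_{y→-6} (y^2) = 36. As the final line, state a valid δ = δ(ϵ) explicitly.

δ = min(1, ϵ/13)

Let ϵ > 0 be given. We seek δ > 0 with 0 < |y + 6| < δ ⇒ |y^2 − 36| < ϵ.
Factor: y^2 − 36 = (y + 6)(y - 6), so |y^2 − 36| = |y + 6|·|y - 6|.
Restrict δ ≤ 1. Then |y + 6| < 1 gives |y| < 7, so by the triangle inequality |y - 6| ≤ 7 + 6 = 13.
Hence |y^2 − 36| ≤ 13|y + 6|, which is < ϵ once |y + 6| < ϵ/13.
Take δ = min(1, ϵ/13). If 0 < |y + 6| < δ then both bounds hold and |y^2 − 36| ≤ 13|y + 6| < 13·(ϵ/13) = ϵ.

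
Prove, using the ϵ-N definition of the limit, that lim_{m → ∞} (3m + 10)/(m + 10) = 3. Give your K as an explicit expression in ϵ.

Let ϵ > 0. For m ≥ 1, |(3m + 10)/(m + 10) − 3| = |-20|/((m + 10)) = 20/((m + 10)).
Since m + 10 ≥ m for m ≥ 1, this is ≤ 20/(m) = 20/m.
So |(3m + 10)/(m + 10) − 3| < ϵ whenever m > 20/ϵ.
Take K = 20/ϵ. If m > K then |(3m + 10)/(m + 10) − 3| ≤ 20/m < ϵ.

K = 20/ϵ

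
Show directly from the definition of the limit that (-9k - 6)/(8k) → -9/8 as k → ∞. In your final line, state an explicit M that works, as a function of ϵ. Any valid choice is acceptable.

Suppose ϵ > 0. For k ≥ 1, |(-9k - 6)/(8k) + 9/8| = |-48|/(8(8k)) = 48/(8(8k)).
Since 8k ≥ 8k for k ≥ 1, this is ≤ 48/(8·8k) = (3/4)/k.
So |(-9k - 6)/(8k) + 9/8| < ϵ whenever k > (3/4)/ϵ.
Take M = (3/4)/ϵ. If k > M then |(-9k - 6)/(8k) + 9/8| ≤ (3/4)/k < ϵ.

M = (3/4)/ϵ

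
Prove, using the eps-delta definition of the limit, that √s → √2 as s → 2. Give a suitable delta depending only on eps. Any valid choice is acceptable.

Let eps > 0 be given. We want delta > 0 such that 0 < |s − 2| < delta implies |√s − √2| < eps.
Multiplying by the conjugate, |√s − √2| = |s − 2|/(√s + √2).
Restrict delta ≤ 2 so that |s − 2| < 2 forces s > 0, and then √s + √2 > √2.
Hence |√s − √2| < |s − 2|/√2, which is < eps once |s − 2| < √2·eps.
Take delta = min(2, √2·eps). If 0 < |s − 2| < delta then s > 0 and |√s − √2| < |s − 2|/√2 < eps.

delta = min(2, √2·eps)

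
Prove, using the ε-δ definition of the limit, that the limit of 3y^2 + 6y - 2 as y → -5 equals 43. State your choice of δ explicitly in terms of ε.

Suppose ε > 0. We want δ > 0 such that 0 < |y + 5| < δ implies |(3y^2 + 6y - 2) − 43| < ε.
(3y^2 + 6y - 2) − 43 = 3y^2 + 6y - 45 = (y + 5)(3y - 9).
So |(3y^2 + 6y - 2) − 43| = |y + 5|·|3y - 9|.
Require δ ≤ 1. Then |y + 5| < 1 gives |y| < 6, and by the triangle inequality |3y - 9| ≤ 3·6 + 9 = 27.
Hence |(3y^2 + 6y - 2) − 43| ≤ 27|y + 5| < ε provided |y + 5| < ε/27.
Choosing δ = min(1, ε/27) ensures both conditions, hence |(3y^2 + 6y - 2) − 43| < ε.

δ = min(1, ε/27)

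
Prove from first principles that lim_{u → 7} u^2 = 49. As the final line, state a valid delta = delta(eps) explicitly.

Let eps > 0. We seek delta > 0 with 0 < |u − 7| < delta ⇒ |u^2 − 49| < eps.
Factor: u^2 − 49 = (u − 7)(u + 7), so |u^2 − 49| = |u − 7|·|u + 7|.
Restrict delta ≤ 1. Then |u − 7| < 1 gives |u| < 8, so by the triangle inequality |u + 7| ≤ 8 + 7 = 15.
Hence |u^2 − 49| ≤ 15|u − 7|, which is < eps once |u − 7| < eps/15.
Take delta = min(1, eps/15). If 0 < |u − 7| < delta then both bounds hold and |u^2 − 49| ≤ 15|u − 7| < 15·(eps/15) = eps.

delta = min(1, eps/15)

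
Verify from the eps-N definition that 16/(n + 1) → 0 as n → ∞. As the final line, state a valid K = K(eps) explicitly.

Fix eps > 0. For n ≥ 1, |16/(n + 1) − 0| = 16/(n + 1) ≤ 16/n.
We need 16/n < eps, i.e. n > 16/eps.
Take K = 16/eps. If n > K then |16/(n + 1)| ≤ 16/n < eps.

K = 16/eps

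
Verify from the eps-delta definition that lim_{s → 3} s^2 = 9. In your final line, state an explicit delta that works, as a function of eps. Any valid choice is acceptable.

Suppose eps > 0. We seek delta > 0 with 0 < |s − 3| < delta ⇒ |s^2 − 9| < eps.
Factor: s^2 − 9 = (s − 3)(s + 3), so |s^2 − 9| = |s − 3|·|s + 3|.
Impose delta ≤ 2 so that |s| < 5; then |s + 3| ≤ 8.
Hence |s^2 − 9| ≤ 8|s − 3|, which is < eps once |s − 3| < eps/8.
Take delta = min(2, eps/8). If 0 < |s − 3| < delta then both bounds hold and |s^2 − 9| ≤ 8|s − 3| < 8·(eps/8) = eps.

delta = min(2, eps/8)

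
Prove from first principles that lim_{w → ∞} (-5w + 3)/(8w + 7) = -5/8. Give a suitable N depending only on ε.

N = (59/64)/ε

Let ε > 0 be given. We seek N > 0 such that w > N implies |(-5w + 3)/(8w + 7) + 5/8| < ε.
(-5w + 3)/(8w + 7) + 5/8 = (8(-5w + 3) − (-5)(8w + 7)) / (8(8w + 7)) = 59/(8(8w + 7)).
For w > 0 we have 8w + 7 > 8w, so |(-5w + 3)/(8w + 7) + 5/8| = 59/(8(8w + 7)) < 59/(8·8w) = (59/64)/w.
Thus |(-5w + 3)/(8w + 7) + 5/8| < ε whenever w > (59/64)/ε.
Take N = (59/64)/ε. If w > N then |(-5w + 3)/(8w + 7) + 5/8| < (59/64)/w < ε.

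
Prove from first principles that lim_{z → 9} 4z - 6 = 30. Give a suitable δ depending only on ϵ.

δ = ϵ/4

Let ϵ > 0 be given. We need δ > 0 so that 0 < |z − 9| < δ implies |(4z - 6) − 30| < ϵ.
|(4z - 6) − 30| = |4z - 36| = 4|z − 9|.
So 4|z − 9| < ϵ exactly when |z − 9| < ϵ/4.
Choosing δ = ϵ/4 gives |(4z - 6) − 30| = 4|z − 9| < ϵ whenever |z − 9| < δ.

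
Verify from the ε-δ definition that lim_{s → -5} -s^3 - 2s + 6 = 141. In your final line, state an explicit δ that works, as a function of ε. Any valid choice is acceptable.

Suppose ε > 0. We want δ > 0 such that 0 < |s + 5| < δ implies |(-s^3 - 2s + 6) − 141| < ε.
(-s^3 - 2s + 6) − 141 = -s^3 - 2s - 135 = (s + 5)(-s^2 + 5s - 27).
So |(-s^3 - 2s + 6) − 141| = |s + 5|·|-s^2 + 5s - 27|.
Require δ ≤ 1. Then |s + 5| < 1 gives |s| < 6, and by the triangle inequality |-s^2 + 5s - 27| ≤ 6^2 + 5·6 + 27 = 93.
Hence |(-s^3 - 2s + 6) − 141| ≤ 93|s + 5| < ε provided |s + 5| < ε/93.
Take δ = min(1, ε/93). Then 0 < |s + 5| < δ gives both |s + 5| < 1 and |s + 5| < ε/93, so |(-s^3 - 2s + 6) − 141| < ε.

δ = min(1, ε/93)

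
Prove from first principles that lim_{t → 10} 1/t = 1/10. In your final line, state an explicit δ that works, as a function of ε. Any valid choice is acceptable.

Let ε > 0 be given. We seek δ > 0 such that 0 < |t − 10| < δ implies |1/t − (1/10)| < ε.
|1/t − (1/10)| = |10 − t|/(10·|t|) = |t − 10|/(10|t|).
Require δ ≤ 5 so that |t| > 10 − 5 = 5, hence 10|t| > 50.
Then |1/t − (1/10)| < |t − 10|/50, which is < ε when |t − 10| < 50ε.
Take δ = min(5, 50ε). Then 0 < |t − 10| < δ gives both |t − 10| < 5 and |t − 10| < 50ε, so |1/t − (1/10)| < ε.

δ = min(5, 50ε)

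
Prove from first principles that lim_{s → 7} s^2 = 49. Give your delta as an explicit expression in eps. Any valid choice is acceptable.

Fix eps > 0. We seek delta > 0 with 0 < |s − 7| < delta ⇒ |s^2 − 49| < eps.
Factor: s^2 − 49 = (s − 7)(s + 7), so |s^2 − 49| = |s − 7|·|s + 7|.
Impose delta ≤ 2 so that |s| < 9; then |s + 7| ≤ 16.
Hence |s^2 − 49| ≤ 16|s − 7|, which is < eps once |s − 7| < eps/16.
Take delta = min(2, eps/16). If 0 < |s − 7| < delta then both bounds hold and |s^2 − 49| ≤ 16|s − 7| < 16·(eps/16) = eps.

delta = min(2, eps/16)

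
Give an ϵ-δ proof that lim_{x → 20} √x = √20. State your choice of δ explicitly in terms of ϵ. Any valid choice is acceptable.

Let ϵ > 0 be given. We want δ > 0 such that 0 < |x − 20| < δ implies |√x − √20| < ϵ.
Rationalise: √x − √20 = (x − 20)/(√x + √20), so |√x − √20| = |x − 20|/(√x + √20).
Restrict δ ≤ 20 so that |x − 20| < 20 forces x > 0, and then √x + √20 > √20.
Hence |√x − √20| < |x − 20|/√20, which is < ϵ once |x − 20| < √20·ϵ.
Take δ = min(20, √20·ϵ). If 0 < |x − 20| < δ then x > 0 and |√x − √20| < |x − 20|/√20 < ϵ.

δ = min(20, √20·ϵ)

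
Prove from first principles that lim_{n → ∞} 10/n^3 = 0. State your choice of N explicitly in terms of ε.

Suppose ε > 0. For n ≥ 1, |10/n^3 − 0| = 10/n^3.
10/n^3 < ε ⇔ n^3 > 10/ε ⇔ n > (10/ε)^{1/3}.
Take N = (10/ε)^{1/3}. Then n > N implies 10/n^3 < ε.

N = (10/ε)^{1/3}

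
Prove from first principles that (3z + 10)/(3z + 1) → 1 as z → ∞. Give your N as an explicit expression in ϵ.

N = 3/ϵ

Fix ϵ > 0. We seek N > 0 such that z > N implies |(3z + 10)/(3z + 1) − 1| < ϵ.
(3z + 10)/(3z + 1) − 1 = (3(3z + 10) − 3(3z + 1)) / (3(3z + 1)) = 27/(3(3z + 1)).
For z > 0 we have 3z + 1 > 3z, so |(3z + 10)/(3z + 1) − 1| = 27/(3(3z + 1)) < 27/(3·3z) = 3/z.
Thus |(3z + 10)/(3z + 1) − 1| < ϵ whenever z > 3/ϵ.
Take N = 3/ϵ. If z > N then |(3z + 10)/(3z + 1) − 1| < 3/z < ϵ.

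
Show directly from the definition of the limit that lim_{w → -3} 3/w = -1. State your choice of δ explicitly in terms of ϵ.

δ = min(3/2, (3/2)ϵ)

Let ϵ > 0 be given. We seek δ > 0 such that 0 < |w + 3| < δ implies |3/w + 1| < ϵ.
|3/w + 1| = 3·|-3 − w|/(3·|w|) = 3|w + 3|/(3|w|).
Restrict δ ≤ 3/2. Then |w + 3| < 3/2 gives |w| > 3/2, so 3|w| > 9/2.
Then |3/w + 1| < 3|w + 3|/(9/2), which is < ϵ when |w + 3| < (3/2)ϵ.
Take δ = min(3/2, (3/2)ϵ). Then 0 < |w + 3| < δ gives both |w + 3| < 3/2 and |w + 3| < (3/2)ϵ, so |3/w + 1| < ϵ.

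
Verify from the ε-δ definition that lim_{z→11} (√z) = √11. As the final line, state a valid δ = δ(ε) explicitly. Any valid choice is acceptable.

δ = min(11, √11·ε)

Fix ε > 0. We want δ > 0 such that 0 < |z − 11| < δ implies |√z − √11| < ε.
Rationalise: √z − √11 = (z − 11)/(√z + √11), so |√z − √11| = |z − 11|/(√z + √11).
Restrict δ ≤ 11 so that |z − 11| < 11 forces z > 0, and then √z + √11 > √11.
Hence |√z − √11| < |z − 11|/√11, which is < ε once |z − 11| < √11·ε.
Take δ = min(11, √11·ε). If 0 < |z − 11| < δ then z > 0 and |√z − √11| < |z − 11|/√11 < ε.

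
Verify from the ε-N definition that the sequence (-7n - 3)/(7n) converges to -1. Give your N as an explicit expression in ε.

Let ε > 0 be given. For n ≥ 1, |(-7n - 3)/(7n) + 1| = |-21|/(7(7n)) = 21/(7(7n)).
Since 7n ≥ 7n for n ≥ 1, this is ≤ 21/(7·7n) = (3/7)/n.
So |(-7n - 3)/(7n) + 1| < ε whenever n > (3/7)/ε.
Take N = (3/7)/ε. If n > N then |(-7n - 3)/(7n) + 1| ≤ (3/7)/n < ε.

N = (3/7)/ε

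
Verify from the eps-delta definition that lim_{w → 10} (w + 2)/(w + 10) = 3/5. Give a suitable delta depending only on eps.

Let eps > 0. We want delta > 0 with 0 < |w − 10| < delta ⇒ |(w + 2)/(w + 10) − (3/5)| < eps.
Combining over a common denominator, (w + 2)/(w + 10) − (3/5) = [(w + 2)·20 − 12·(w + 10)] / [20·(w + 10)] = 8(w − 10) / (20(w + 10)).
So |(w + 2)/(w + 10) − (3/5)| = 8|w − 10| / (20·|w + 10|).
Restrict delta ≤ 10. Then |w − 10| < 10 gives |w + 10| = |(w − 10) + 20| ≥ 20 − 10 = 10.
Hence |(w + 2)/(w + 10) − (3/5)| < 8|w − 10|/(20·10) = (1/25)|w − 10|, which is < eps once |w − 10| < 25eps.
Take delta = min(10, 25eps). Then 0 < |w − 10| < delta forces both bounds, so |(w + 2)/(w + 10) − (3/5)| < eps.

delta = min(10, 25eps)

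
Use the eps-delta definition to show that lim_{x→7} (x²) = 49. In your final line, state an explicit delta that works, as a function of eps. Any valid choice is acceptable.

delta = min(1, eps/15)

Suppose eps > 0. We seek delta > 0 with 0 < |x − 7| < delta ⇒ |x² − 49| < eps.
Factor: x² − 49 = (x − 7)(x + 7), so |x² − 49| = |x − 7|·|x + 7|.
Restrict delta ≤ 1. Then |x − 7| < 1 gives |x| < 8, so by the triangle inequality |x + 7| ≤ 8 + 7 = 15.
Hence |x² − 49| ≤ 15|x − 7|, which is < eps once |x − 7| < eps/15.
Take delta = min(1, eps/15). If 0 < |x − 7| < delta then both bounds hold and |x² − 49| ≤ 15|x − 7| < 15·(eps/15) = eps.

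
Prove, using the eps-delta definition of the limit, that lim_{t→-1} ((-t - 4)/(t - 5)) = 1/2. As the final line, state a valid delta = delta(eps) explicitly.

delta = min(3, 2eps)

Let eps > 0 be given. We want delta > 0 with 0 < |t + 1| < delta ⇒ |(-t - 4)/(t - 5) − (1/2)| < eps.
Combining over a common denominator, (-t - 4)/(t - 5) − (1/2) = [(-t - 4)·(-6) − (-3)·(t - 5)] / [(-6)·(t - 5)] = 9(t + 1) / ((-6)(t - 5)).
So |(-t - 4)/(t - 5) − (1/2)| = 9|t + 1| / (6·|t − 5|).
Restrict delta ≤ 3. Then |t + 1| < 3 gives |t − 5| = |(t + 1) + (-6)| ≥ 6 − 3 = 3.
Hence |(-t - 4)/(t - 5) − (1/2)| < 9|t + 1|/(6·3) = (1/2)|t + 1|, which is < eps once |t + 1| < 2eps.
Take delta = min(3, 2eps). Then 0 < |t + 1| < delta forces both bounds, so |(-t - 4)/(t - 5) − (1/2)| < eps.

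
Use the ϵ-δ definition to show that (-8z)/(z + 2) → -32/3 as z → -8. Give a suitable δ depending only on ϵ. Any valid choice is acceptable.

Let ϵ > 0. We want δ > 0 with 0 < |z + 8| < δ ⇒ |(-8z)/(z + 2) + 32/3| < ϵ.
Combining over a common denominator, (-8z)/(z + 2) + 32/3 = [(-8z)·(-6) − 64·(z + 2)] / [(-6)·(z + 2)] = -16(z + 8) / ((-6)(z + 2)).
So |(-8z)/(z + 2) + 32/3| = 16|z + 8| / (6·|z + 2|).
Require δ ≤ 3, so |z + 2| ≥ |-6| − |z + 8| > 6 − 3 = 3.
Hence |(-8z)/(z + 2) + 32/3| < 16|z + 8|/(6·3) = (8/9)|z + 8|, which is < ϵ once |z + 8| < (9/8)ϵ.
Take δ = min(3, (9/8)ϵ). Then 0 < |z + 8| < δ forces both bounds, so |(-8z)/(z + 2) + 32/3| < ϵ.

δ = min(3, (9/8)ϵ)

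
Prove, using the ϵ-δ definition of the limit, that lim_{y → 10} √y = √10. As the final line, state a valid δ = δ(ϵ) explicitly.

δ = min(10, √10·ϵ)

Fix ϵ > 0. We want δ > 0 such that 0 < |y − 10| < δ implies |√y − √10| < ϵ.
Multiplying by the conjugate, |√y − √10| = |y − 10|/(√y + √10).
Restrict δ ≤ 10 so that |y − 10| < 10 forces y > 0, and then √y + √10 > √10.
Hence |√y − √10| < |y − 10|/√10, which is < ϵ once |y − 10| < √10·ϵ.
Take δ = min(10, √10·ϵ). If 0 < |y − 10| < δ then y > 0 and |√y − √10| < |y − 10|/√10 < ϵ.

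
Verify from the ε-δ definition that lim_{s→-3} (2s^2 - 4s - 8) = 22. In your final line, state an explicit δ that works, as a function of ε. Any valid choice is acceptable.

Let ε > 0 be given. We want δ > 0 such that 0 < |s + 3| < δ implies |(2s^2 - 4s - 8) − 22| < ε.
(2s^2 - 4s - 8) − 22 = 2s^2 - 4s - 30 = (s + 3)(2s - 10).
So |(2s^2 - 4s - 8) − 22| = |s + 3|·|2s - 10|.
Require δ ≤ 2. Then |s + 3| < 2 gives |s| < 5, and by the triangle inequality |2s - 10| ≤ 2·5 + 10 = 20.
Hence |(2s^2 - 4s - 8) − 22| ≤ 20|s + 3| < ε provided |s + 3| < ε/20.
Take δ = min(2, ε/20). Then 0 < |s + 3| < δ gives both |s + 3| < 2 and |s + 3| < ε/20, so |(2s^2 - 4s - 8) − 22| < ε.

δ = min(2, ε/20)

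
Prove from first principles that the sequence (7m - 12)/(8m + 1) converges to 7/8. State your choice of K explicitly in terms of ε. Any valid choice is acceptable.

K = (103/64)/ε

Fix ε > 0. For m ≥ 1, |(7m - 12)/(8m + 1) − (7/8)| = |-103|/(8(8m + 1)) = 103/(8(8m + 1)).
Since 8m + 1 ≥ 8m for m ≥ 1, this is ≤ 103/(8·8m) = (103/64)/m.
So |(7m - 12)/(8m + 1) − (7/8)| < ε whenever m > (103/64)/ε.
Take K = (103/64)/ε. If m > K then |(7m - 12)/(8m + 1) − (7/8)| ≤ (103/64)/m < ε.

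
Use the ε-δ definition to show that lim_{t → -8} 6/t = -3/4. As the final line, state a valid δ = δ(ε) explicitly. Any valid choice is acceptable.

δ = min(4, (16/3)ε)

Suppose ε > 0. We seek δ > 0 such that 0 < |t + 8| < δ implies |6/t + 3/4| < ε.
|6/t + 3/4| = 6·|-8 − t|/(8·|t|) = 6|t + 8|/(8|t|).
Restrict δ ≤ 4. Then |t + 8| < 4 gives |t| > 4, so 8|t| > 32.
Then |6/t + 3/4| < 6|t + 8|/32, which is < ε when |t + 8| < (16/3)ε.
Take δ = min(4, (16/3)ε). Then 0 < |t + 8| < δ gives both |t + 8| < 4 and |t + 8| < (16/3)ε, so |6/t + 3/4| < ε.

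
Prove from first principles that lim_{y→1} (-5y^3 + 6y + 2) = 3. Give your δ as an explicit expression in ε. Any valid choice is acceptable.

Let ε > 0 be given. We want δ > 0 such that 0 < |y − 1| < δ implies |(-5y^3 + 6y + 2) − 3| < ε.
(-5y^3 + 6y + 2) − 3 = -5y^3 + 6y - 1 = (y − 1)(-5y^2 - 5y + 1).
So |(-5y^3 + 6y + 2) − 3| = |y − 1|·|-5y^2 - 5y + 1|.
Assume first that |y − 1| < 1, so |y| < 2. Then |-5y^2 - 5y + 1| ≤ 5·2^2 + 5·2 + 1 = 31.
Hence |(-5y^3 + 6y + 2) − 3| ≤ 31|y − 1| < ε provided |y − 1| < ε/31.
Take δ = min(1, ε/31). Then 0 < |y − 1| < δ gives both |y − 1| < 1 and |y − 1| < ε/31, so |(-5y^3 + 6y + 2) − 3| < ε.

δ = min(1, ε/31)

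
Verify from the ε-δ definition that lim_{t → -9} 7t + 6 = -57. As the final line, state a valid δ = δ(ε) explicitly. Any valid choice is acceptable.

Let ε > 0 be given. We need δ > 0 so that 0 < |t + 9| < δ implies |(7t + 6) + 57| < ε.
Since (7t + 6) + 57 = 7(t + 9), we have |(7t + 6) + 57| = 7|t + 9|.
So 7|t + 9| < ε exactly when |t + 9| < ε/7.
Choosing δ = ε/7 gives |(7t + 6) + 57| = 7|t + 9| < ε whenever |t + 9| < δ.

δ = ε/7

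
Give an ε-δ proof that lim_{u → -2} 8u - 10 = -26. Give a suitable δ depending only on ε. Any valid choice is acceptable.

Fix ε > 0. We need δ > 0 so that 0 < |u + 2| < δ implies |(8u - 10) + 26| < ε.
|(8u - 10) + 26| = |8u + 16| = 8|u + 2|.
So 8|u + 2| < ε exactly when |u + 2| < ε/8.
Choosing δ = ε/8 gives |(8u - 10) + 26| = 8|u + 2| < ε whenever |u + 2| < δ.

δ = ε/8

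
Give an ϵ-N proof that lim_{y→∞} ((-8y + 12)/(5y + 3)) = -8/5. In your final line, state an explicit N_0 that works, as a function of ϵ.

Suppose ϵ > 0. We seek N_0 > 0 such that y > N_0 implies |(-8y + 12)/(5y + 3) + 8/5| < ϵ.
(-8y + 12)/(5y + 3) + 8/5 = (5(-8y + 12) − (-8)(5y + 3)) / (5(5y + 3)) = 84/(5(5y + 3)).
For y > 0 we have 5y + 3 > 5y, so |(-8y + 12)/(5y + 3) + 8/5| = 84/(5(5y + 3)) < 84/(5·5y) = (84/25)/y.
Thus |(-8y + 12)/(5y + 3) + 8/5| < ϵ whenever y > (84/25)/ϵ.
Take N_0 = (84/25)/ϵ. If y > N_0 then |(-8y + 12)/(5y + 3) + 8/5| < (84/25)/y < ϵ.

N_0 = (84/25)/ϵ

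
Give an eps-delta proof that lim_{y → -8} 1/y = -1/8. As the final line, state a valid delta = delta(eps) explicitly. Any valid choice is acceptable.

delta = min(4, 32eps)

Suppose eps > 0. We seek delta > 0 such that 0 < |y + 8| < delta implies |1/y + 1/8| < eps.
|1/y + 1/8| = |-8 − y|/(8·|y|) = |y + 8|/(8|y|).
Restrict delta ≤ 4. Then |y + 8| < 4 gives |y| > 4, so 8|y| > 32.
Then |1/y + 1/8| < |y + 8|/32, which is < eps when |y + 8| < 32eps.
Take delta = min(4, 32eps). Then 0 < |y + 8| < delta gives both |y + 8| < 4 and |y + 8| < 32eps, so |1/y + 1/8| < eps.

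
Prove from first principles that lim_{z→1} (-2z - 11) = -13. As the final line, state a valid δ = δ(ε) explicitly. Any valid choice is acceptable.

Let ε > 0 be given. We need δ > 0 so that 0 < |z − 1| < δ implies |(-2z - 11) + 13| < ε.
Since (-2z - 11) + 13 = -2(z − 1), we have |(-2z - 11) + 13| = 2|z − 1|.
Thus it suffices that |z − 1| < ε/2.
Take δ = ε/2. If 0 < |z − 1| < δ then |(-2z - 11) + 13| = 2|z − 1| < 2·(ε/2) = ε.

δ = ε/2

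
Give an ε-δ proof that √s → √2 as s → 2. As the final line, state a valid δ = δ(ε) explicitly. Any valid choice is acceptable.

δ = min(2, √2·ε)

Suppose ε > 0. We want δ > 0 such that 0 < |s − 2| < δ implies |√s − √2| < ε.
Rationalise: √s − √2 = (s − 2)/(√s + √2), so |√s − √2| = |s − 2|/(√s + √2).
Restrict δ ≤ 2 so that |s − 2| < 2 forces s > 0, and then √s + √2 > √2.
Hence |√s − √2| < |s − 2|/√2, which is < ε once |s − 2| < √2·ε.
Take δ = min(2, √2·ε). If 0 < |s − 2| < δ then s > 0 and |√s − √2| < |s − 2|/√2 < ε.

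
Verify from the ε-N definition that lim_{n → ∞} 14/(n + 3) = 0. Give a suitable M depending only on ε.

M = 14/ε

Fix ε > 0. For n ≥ 1, |14/(n + 3) − 0| = 14/(n + 3) ≤ 14/n.
We need 14/n < ε, i.e. n > 14/ε.
Take M = 14/ε. If n > M then |14/(n + 3)| ≤ 14/n < ε.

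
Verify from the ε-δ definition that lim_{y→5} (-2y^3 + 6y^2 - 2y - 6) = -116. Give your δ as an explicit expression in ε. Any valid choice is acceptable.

δ = min(1, ε/118)

Let ε > 0. We want δ > 0 such that 0 < |y − 5| < δ implies |(-2y^3 + 6y^2 - 2y - 6) + 116| < ε.
(-2y^3 + 6y^2 - 2y - 6) + 116 = -2y^3 + 6y^2 - 2y + 110 = (y − 5)(-2y^2 - 4y - 22).
So |(-2y^3 + 6y^2 - 2y - 6) + 116| = |y − 5|·|-2y^2 - 4y - 22|.
Require δ ≤ 1. Then |y − 5| < 1 gives |y| < 6, and by the triangle inequality |-2y^2 - 4y - 22| ≤ 2·6^2 + 4·6 + 22 = 118.
Hence |(-2y^3 + 6y^2 - 2y - 6) + 116| ≤ 118|y − 5| < ε provided |y − 5| < ε/118.
Take δ = min(1, ε/118). Then 0 < |y − 5| < δ gives both |y − 5| < 1 and |y − 5| < ε/118, so |(-2y^3 + 6y^2 - 2y - 6) + 116| < ε.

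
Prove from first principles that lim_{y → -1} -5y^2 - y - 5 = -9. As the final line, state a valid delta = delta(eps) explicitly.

delta = min(2, eps/19)

Let eps > 0 be given. We want delta > 0 such that 0 < |y + 1| < delta implies |(-5y^2 - y - 5) + 9| < eps.
(-5y^2 - y - 5) + 9 = -5y^2 - y + 4 = (y + 1)(-5y + 4).
So |(-5y^2 - y - 5) + 9| = |y + 1|·|-5y + 4|.
Require delta ≤ 2. Then |y + 1| < 2 gives |y| < 3, and by the triangle inequality |-5y + 4| ≤ 5·3 + 4 = 19.
Hence |(-5y^2 - y - 5) + 9| ≤ 19|y + 1| < eps provided |y + 1| < eps/19.
Choosing delta = min(2, eps/19) ensures both conditions, hence |(-5y^2 - y - 5) + 9| < eps.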